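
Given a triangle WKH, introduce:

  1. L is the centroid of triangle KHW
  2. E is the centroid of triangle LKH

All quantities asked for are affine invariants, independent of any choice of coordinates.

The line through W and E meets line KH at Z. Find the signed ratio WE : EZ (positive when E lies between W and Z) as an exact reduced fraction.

WE:EZ = 8

Assign W = (0, 0), K = (1, 0), H = (0, 1) — the answer is frame-independent, so this choice is without loss of generality.
1. L is the centroid of triangle KHW ⇒ L = (1/3, 1/3)
2. E is the centroid of triangle LKH ⇒ E = (4/9, 4/9)
line WE meets KH at Z = (1/2, 1/2)
E = W + t·(Z−W) with t = 8/9, so WE:EZ = 8/9:1/9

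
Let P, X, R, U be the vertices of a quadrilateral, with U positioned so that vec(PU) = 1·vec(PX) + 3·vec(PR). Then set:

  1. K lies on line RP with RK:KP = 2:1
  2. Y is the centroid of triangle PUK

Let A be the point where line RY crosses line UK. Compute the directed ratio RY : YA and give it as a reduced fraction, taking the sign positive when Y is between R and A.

Choose coordinates P = (0, 0), X = (1, 0), R = (0, 1), U = (1, 3).
1. K lies on line RP with RK:KP = 2:1 ⇒ K = (0, 1/3)
2. Y is the centroid of triangle PUK ⇒ Y = (1/3, 10/9)
line RY meets UK at A = (2/7, 23/21)
Y = R + t·(A−R) with t = 7/6, so RY:YA = 7/6:-1/6

RY:YA = -7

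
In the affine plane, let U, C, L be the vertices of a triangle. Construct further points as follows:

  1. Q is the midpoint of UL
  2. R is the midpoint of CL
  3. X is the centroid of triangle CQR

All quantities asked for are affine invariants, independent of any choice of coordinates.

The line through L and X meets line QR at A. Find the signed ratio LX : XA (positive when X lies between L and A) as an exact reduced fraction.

Choose coordinates U = (0, 0), C = (1, 0), L = (0, 1).
1. Q is the midpoint of UL ⇒ Q = (0, 1/2)
2. R is the midpoint of CL ⇒ R = (1/2, 1/2)
3. X is the centroid of triangle CQR ⇒ X = (1/2, 1/3)
line LX meets QR at A = (3/8, 1/2)
X = L + t·(A−L) with t = 4/3, so LX:XA = 4/3:-1/3

LX:XA = -4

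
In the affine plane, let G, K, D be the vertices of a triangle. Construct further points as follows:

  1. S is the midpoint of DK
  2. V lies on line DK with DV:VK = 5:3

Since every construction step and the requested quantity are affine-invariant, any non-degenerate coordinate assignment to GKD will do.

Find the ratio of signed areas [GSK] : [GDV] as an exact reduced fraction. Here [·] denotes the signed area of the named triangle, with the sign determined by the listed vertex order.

[GSK]:[GDV] = 4/5

Work in coordinates with G = (0, 0), K = (1, 0), D = (0, 1).
1. S is the midpoint of DK ⇒ S = (1/2, 1/2)
2. V lies on line DK with DV:VK = 5:3 ⇒ V = (5/8, 3/8)
2·[GSK] = -1/2, 2·[GDV] = -5/8
[GSK]:[GDV] = -1/2:-5/8 = 4/5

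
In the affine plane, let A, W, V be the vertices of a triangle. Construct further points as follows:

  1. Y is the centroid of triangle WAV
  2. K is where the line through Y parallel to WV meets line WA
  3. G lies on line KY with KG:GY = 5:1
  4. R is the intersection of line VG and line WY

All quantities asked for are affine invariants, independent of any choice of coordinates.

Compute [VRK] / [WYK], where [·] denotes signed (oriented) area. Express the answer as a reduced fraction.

[VRK]:[WYK] = 15/19

Assign A = (0, 0), W = (1, 0), V = (0, 1) — the answer is frame-independent, so this choice is without loss of generality.
1. Y is the centroid of triangle WAV ⇒ Y = (1/3, 1/3)
2. K is where the line through Y parallel to WV meets line WA ⇒ K = (2/3, 0)
3. G lies on line KY with KG:GY = 5:1 ⇒ G = (7/18, 5/18)
4. R is the intersection of line VG and line WY ⇒ R = (7/19, 6/19)
2·[VRK] = 5/57, 2·[WYK] = 1/9
[VRK]:[WYK] = 5/57:1/9 = 15/19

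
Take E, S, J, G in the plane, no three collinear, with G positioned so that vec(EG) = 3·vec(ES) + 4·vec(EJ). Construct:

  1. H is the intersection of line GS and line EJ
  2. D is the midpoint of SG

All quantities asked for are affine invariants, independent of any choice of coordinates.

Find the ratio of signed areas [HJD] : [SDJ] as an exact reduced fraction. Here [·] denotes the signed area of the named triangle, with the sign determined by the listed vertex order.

Work in coordinates with E = (0, 0), S = (1, 0), J = (0, 1), G = (3, 4).
1. H is the intersection of line GS and line EJ ⇒ H = (0, -2)
2. D is the midpoint of SG ⇒ D = (2, 2)
2·[HJD] = -6, 2·[SDJ] = 3
[HJD]:[SDJ] = -6:3 = -2

[HJD]:[SDJ] = -2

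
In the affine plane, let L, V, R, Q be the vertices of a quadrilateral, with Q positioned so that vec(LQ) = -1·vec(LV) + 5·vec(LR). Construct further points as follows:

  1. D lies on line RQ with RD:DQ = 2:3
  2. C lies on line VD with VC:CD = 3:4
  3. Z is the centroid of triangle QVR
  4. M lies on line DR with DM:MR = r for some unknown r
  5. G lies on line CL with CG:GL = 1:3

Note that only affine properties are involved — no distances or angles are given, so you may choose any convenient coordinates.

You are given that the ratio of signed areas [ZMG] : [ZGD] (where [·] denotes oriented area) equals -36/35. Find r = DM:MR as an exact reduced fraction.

Set L = (0, 0), V = (1, 0), R = (0, 1), Q = (-1, 5); any affine frame gives the same invariant.
1. D lies on line RQ with RD:DQ = 2:3 ⇒ D = (-2/5, 13/5)
2. C lies on line VD with VC:CD = 3:4 ⇒ C = (2/5, 39/35)
3. Z is the centroid of triangle QVR ⇒ Z = (0, 2)
4. With DM:MR = r, write λ = r/(r+1) so M = D + λ·(R−D); M is affine-linear in λ
5. G lies on line CL with CG:GL = 1:3 ⇒ G = (3/10, 117/140)
Every point depending on M is an affine combination of M and λ-independent points, so each such coordinate is linear in λ; the λ² term in each signed area is a multiple of (R−D)×(R−D) = 0, so 2·[ZMG] and 2·[ZGD] are each linear in λ. Evaluating at λ=0 and λ=1:
  2·[ZMG] = 1/70·λ + 2/7,   2·[ZGD] = -2/7
So [ZMG]:[ZGD] = (1/70·λ + 2/7) / (-2/7). Setting this equal to -36/35:
  1/70·λ + 2/7 = -36/35·(-2/7)  ⇒  λ = 4/7
Then r = λ/(1−λ) = (4/7)/(3/7) = 4/3. Check: with r = 4/3, M = (-6/35, 59/35) and [ZMG]:[ZGD] = -36/35 as required.

r = 4/3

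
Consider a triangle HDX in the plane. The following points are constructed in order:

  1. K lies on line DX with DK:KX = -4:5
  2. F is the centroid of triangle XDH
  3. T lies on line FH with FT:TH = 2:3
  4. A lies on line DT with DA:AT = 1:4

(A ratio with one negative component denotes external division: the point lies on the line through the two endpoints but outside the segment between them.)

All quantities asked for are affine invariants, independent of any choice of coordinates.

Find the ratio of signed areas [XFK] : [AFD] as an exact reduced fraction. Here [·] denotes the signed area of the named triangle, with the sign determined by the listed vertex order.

Work in coordinates with H = (0, 0), D = (1, 0), X = (0, 1).
1. K lies on line DX with DK:KX = -4:5 ⇒ K = (5, -4)
2. F is the centroid of triangle XDH ⇒ F = (1/3, 1/3)
3. T lies on line FH with FT:TH = 2:3 ⇒ T = (1/5, 1/5)
4. A lies on line DT with DA:AT = 1:4 ⇒ A = (21/25, 1/25)
2·[XFK] = 5/3, 2·[AFD] = -2/75
[XFK]:[AFD] = 5/3:-2/75 = -125/2

[XFK]:[AFD] = -125/2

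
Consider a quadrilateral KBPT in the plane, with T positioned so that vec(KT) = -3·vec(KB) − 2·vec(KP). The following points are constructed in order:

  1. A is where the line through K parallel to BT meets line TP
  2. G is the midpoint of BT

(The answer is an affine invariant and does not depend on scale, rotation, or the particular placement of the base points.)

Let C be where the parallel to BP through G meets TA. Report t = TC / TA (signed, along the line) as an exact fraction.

t = 3/2

Work in coordinates with K = (0, 0), B = (1, 0), P = (0, 1), T = (-3, -2).
1. A is where the line through K parallel to BT meets line TP ⇒ A = (-2, -1)
2. G is the midpoint of BT ⇒ G = (-1, -1)
through G parallel to BP: direction (-1, 1); meets TA at C = (-3/2, -1/2)
C = T + t·(A−T) with t = 3/2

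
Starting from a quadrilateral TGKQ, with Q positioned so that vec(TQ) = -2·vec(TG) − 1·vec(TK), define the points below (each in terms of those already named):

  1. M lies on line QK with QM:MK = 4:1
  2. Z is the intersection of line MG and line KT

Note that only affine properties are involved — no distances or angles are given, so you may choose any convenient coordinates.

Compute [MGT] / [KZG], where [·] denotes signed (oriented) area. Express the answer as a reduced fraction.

Work in coordinates with T = (0, 0), G = (1, 0), K = (0, 1), Q = (-2, -1).
1. M lies on line QK with QM:MK = 4:1 ⇒ M = (-2/5, 3/5)
2. Z is the intersection of line MG and line KT ⇒ Z = (0, 3/7)
2·[MGT] = -3/5, 2·[KZG] = 4/7
[MGT]:[KZG] = -3/5:4/7 = -21/20

[MGT]:[KZG] = -21/20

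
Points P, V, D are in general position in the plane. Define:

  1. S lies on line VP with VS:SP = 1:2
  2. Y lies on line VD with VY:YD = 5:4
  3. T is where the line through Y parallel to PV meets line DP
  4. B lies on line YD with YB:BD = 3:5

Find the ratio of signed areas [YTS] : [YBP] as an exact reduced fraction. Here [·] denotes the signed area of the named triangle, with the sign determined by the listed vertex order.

[YTS]:[YBP] = 40/27

Choose coordinates P = (0, 0), V = (1, 0), D = (0, 1).
1. S lies on line VP with VS:SP = 1:2 ⇒ S = (2/3, 0)
2. Y lies on line VD with VY:YD = 5:4 ⇒ Y = (4/9, 5/9)
3. T is where the line through Y parallel to PV meets line DP ⇒ T = (0, 5/9)
4. B lies on line YD with YB:BD = 3:5 ⇒ B = (5/18, 13/18)
2·[YTS] = 20/81, 2·[YBP] = 1/6
[YTS]:[YBP] = 20/81:1/6 = 40/27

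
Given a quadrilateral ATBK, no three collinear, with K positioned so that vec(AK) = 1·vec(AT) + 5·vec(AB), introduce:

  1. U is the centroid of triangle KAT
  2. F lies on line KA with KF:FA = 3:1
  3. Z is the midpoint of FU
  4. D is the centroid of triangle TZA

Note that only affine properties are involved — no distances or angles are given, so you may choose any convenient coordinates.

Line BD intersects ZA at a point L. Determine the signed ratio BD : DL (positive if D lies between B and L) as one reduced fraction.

Set A = (0, 0), T = (1, 0), B = (0, 1), K = (1, 5); any affine frame gives the same invariant.
1. U is the centroid of triangle KAT ⇒ U = (2/3, 5/3)
2. F lies on line KA with KF:FA = 3:1 ⇒ F = (1/4, 5/4)
3. Z is the midpoint of FU ⇒ Z = (11/24, 35/24)
4. D is the centroid of triangle TZA ⇒ D = (35/72, 35/72)
line BD meets ZA at L = (385/1632, 1225/1632)
D = B + t·(L−B) with t = 68/33, so BD:DL = 68/33:-35/33

BD:DL = -68/35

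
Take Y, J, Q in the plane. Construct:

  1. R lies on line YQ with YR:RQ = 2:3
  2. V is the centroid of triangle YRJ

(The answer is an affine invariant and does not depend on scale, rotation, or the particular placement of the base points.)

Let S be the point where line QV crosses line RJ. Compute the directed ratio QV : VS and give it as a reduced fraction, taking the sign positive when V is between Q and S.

Assign Y = (0, 0), J = (1, 0), Q = (0, 1) — the answer is frame-independent, so this choice is without loss of generality.
1. R lies on line YQ with YR:RQ = 2:3 ⇒ R = (0, 2/5)
2. V is the centroid of triangle YRJ ⇒ V = (1/3, 2/15)
line QV meets RJ at S = (3/11, 16/55)
V = Q + t·(S−Q) with t = 11/9, so QV:VS = 11/9:-2/9

QV:VS = -11/2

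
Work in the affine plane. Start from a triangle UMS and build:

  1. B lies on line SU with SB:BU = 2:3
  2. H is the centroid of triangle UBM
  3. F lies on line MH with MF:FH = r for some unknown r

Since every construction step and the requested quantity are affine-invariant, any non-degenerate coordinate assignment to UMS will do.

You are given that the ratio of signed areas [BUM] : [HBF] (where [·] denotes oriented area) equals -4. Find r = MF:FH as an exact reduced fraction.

Set U = (0, 0), M = (1, 0), S = (0, 1); any affine frame gives the same invariant.
1. B lies on line SU with SB:BU = 2:3 ⇒ B = (0, 3/5)
2. H is the centroid of triangle UBM ⇒ H = (1/3, 1/5)
3. With MF:FH = r, write λ = r/(r+1) so F = M + λ·(H−M); F is affine-linear in λ
Every point depending on F is an affine combination of F and λ-independent points, so each such coordinate is linear in λ; the λ² term in each signed area is a multiple of (H−M)×(H−M) = 0, so 2·[BUM] and 2·[HBF] are each linear in λ. Evaluating at λ=0 and λ=1:
  2·[BUM] = 3/5,   2·[HBF] = 1/5·λ − 1/5
So [BUM]:[HBF] = (3/5) / (1/5·λ − 1/5). Setting this equal to -4:
  3/5 = -4·(1/5·λ − 1/5)  ⇒  λ = 1/4
Then r = λ/(1−λ) = (1/4)/(3/4) = 1/3. Check: with r = 1/3, F = (5/6, 1/20) and [BUM]:[HBF] = -4 as required.

r = 1/3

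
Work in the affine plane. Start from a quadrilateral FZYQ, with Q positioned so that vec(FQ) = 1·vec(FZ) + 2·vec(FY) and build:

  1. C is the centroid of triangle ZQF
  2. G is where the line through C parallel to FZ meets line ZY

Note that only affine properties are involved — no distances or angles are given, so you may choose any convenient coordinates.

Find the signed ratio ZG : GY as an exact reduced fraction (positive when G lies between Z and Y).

Assign F = (0, 0), Z = (1, 0), Y = (0, 1), Q = (1, 2) — the answer is frame-independent, so this choice is without loss of generality.
1. C is the centroid of triangle ZQF ⇒ C = (2/3, 2/3)
2. G is where the line through C parallel to FZ meets line ZY ⇒ G = (1/3, 2/3)
G = Z + t·(Y−Z) with t = 2/3, so ZG:GY = t:(1−t) = 2/3:1/3

ZG:GY = 2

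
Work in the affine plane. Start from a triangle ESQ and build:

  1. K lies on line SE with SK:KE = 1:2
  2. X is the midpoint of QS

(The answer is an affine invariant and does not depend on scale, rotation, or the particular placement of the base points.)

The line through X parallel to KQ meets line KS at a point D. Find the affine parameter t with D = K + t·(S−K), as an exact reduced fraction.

Choose coordinates E = (0, 0), S = (1, 0), Q = (0, 1).
1. K lies on line SE with SK:KE = 1:2 ⇒ K = (2/3, 0)
2. X is the midpoint of QS ⇒ X = (1/2, 1/2)
through X parallel to KQ: direction (-2/3, 1); meets KS at D = (5/6, 0)
D = K + t·(S−K) with t = 1/2

t = 1/2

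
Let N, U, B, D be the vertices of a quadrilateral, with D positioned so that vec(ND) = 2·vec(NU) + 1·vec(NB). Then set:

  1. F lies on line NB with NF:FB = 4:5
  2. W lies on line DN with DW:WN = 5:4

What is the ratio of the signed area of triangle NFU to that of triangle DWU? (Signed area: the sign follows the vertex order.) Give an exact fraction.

[NFU]:[DWU] = -4/5

Work in coordinates with N = (0, 0), U = (1, 0), B = (0, 1), D = (2, 1).
1. F lies on line NB with NF:FB = 4:5 ⇒ F = (0, 4/9)
2. W lies on line DN with DW:WN = 5:4 ⇒ W = (8/9, 4/9)
2·[NFU] = -4/9, 2·[DWU] = 5/9
[NFU]:[DWU] = -4/9:5/9 = -4/5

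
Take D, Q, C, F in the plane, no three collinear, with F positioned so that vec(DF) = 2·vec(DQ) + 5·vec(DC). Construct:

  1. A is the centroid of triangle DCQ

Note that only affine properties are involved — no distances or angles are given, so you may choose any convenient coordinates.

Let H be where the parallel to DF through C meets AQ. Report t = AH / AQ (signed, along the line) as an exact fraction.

t = -3/4

Assign D = (0, 0), Q = (1, 0), C = (0, 1), F = (2, 5) — the answer is frame-independent, so this choice is without loss of generality.
1. A is the centroid of triangle DCQ ⇒ A = (1/3, 1/3)
through C parallel to DF: direction (2, 5); meets AQ at H = (-1/6, 7/12)
H = A + t·(Q−A) with t = -3/4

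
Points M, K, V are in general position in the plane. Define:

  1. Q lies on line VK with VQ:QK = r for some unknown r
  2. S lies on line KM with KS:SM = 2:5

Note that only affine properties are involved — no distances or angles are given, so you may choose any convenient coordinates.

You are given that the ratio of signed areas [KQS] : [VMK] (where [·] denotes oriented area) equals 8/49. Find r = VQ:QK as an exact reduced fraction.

Assign M = (0, 0), K = (1, 0), V = (0, 1) — the answer is frame-independent, so this choice is without loss of generality.
1. With VQ:QK = r, write λ = r/(r+1) so Q = V + λ·(K−V); Q is affine-linear in λ
2. S lies on line KM with KS:SM = 2:5 ⇒ S = (5/7, 0)
Every point depending on Q is an affine combination of Q and λ-independent points, so each such coordinate is linear in λ; the λ² term in each signed area is a multiple of (K−V)×(K−V) = 0, so 2·[KQS] and 2·[VMK] are each linear in λ. Evaluating at λ=0 and λ=1:
  2·[KQS] = -2/7·λ + 2/7,   2·[VMK] = 1
So [KQS]:[VMK] = (-2/7·λ + 2/7) / (1). Setting this equal to 8/49:
  -2/7·λ + 2/7 = 8/49·(1)  ⇒  λ = 3/7
Then r = λ/(1−λ) = (3/7)/(4/7) = 3/4. Check: with r = 3/4, Q = (3/7, 4/7) and [KQS]:[VMK] = 8/49 as required.

r = 3/4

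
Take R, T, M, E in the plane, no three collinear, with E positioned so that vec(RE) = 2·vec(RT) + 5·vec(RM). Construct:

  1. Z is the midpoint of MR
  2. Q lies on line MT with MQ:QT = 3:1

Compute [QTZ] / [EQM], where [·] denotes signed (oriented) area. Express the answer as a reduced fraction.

[QTZ]:[EQM] = 1/36

Choose coordinates R = (0, 0), T = (1, 0), M = (0, 1), E = (2, 5).
1. Z is the midpoint of MR ⇒ Z = (0, 1/2)
2. Q lies on line MT with MQ:QT = 3:1 ⇒ Q = (3/4, 1/4)
2·[QTZ] = -1/8, 2·[EQM] = -9/2
[QTZ]:[EQM] = -1/8:-9/2 = 1/36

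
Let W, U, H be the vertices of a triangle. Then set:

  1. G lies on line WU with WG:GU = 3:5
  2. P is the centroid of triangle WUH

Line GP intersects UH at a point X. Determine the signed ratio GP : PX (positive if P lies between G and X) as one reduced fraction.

GP:PX = 7/8

Assign W = (0, 0), U = (1, 0), H = (0, 1) — the answer is frame-independent, so this choice is without loss of generality.
1. G lies on line WU with WG:GU = 3:5 ⇒ G = (3/8, 0)
2. P is the centroid of triangle WUH ⇒ P = (1/3, 1/3)
line GP meets UH at X = (2/7, 5/7)
P = G + t·(X−G) with t = 7/15, so GP:PX = 7/15:8/15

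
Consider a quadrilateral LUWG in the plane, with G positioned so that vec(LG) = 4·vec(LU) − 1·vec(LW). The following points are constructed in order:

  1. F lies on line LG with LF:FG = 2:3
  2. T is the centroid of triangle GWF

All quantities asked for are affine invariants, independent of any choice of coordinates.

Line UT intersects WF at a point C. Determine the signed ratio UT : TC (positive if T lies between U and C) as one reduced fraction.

UT:TC = -5/4

Set L = (0, 0), U = (1, 0), W = (0, 1), G = (4, -1); any affine frame gives the same invariant.
1. F lies on line LG with LF:FG = 2:3 ⇒ F = (8/5, -2/5)
2. T is the centroid of triangle GWF ⇒ T = (28/15, -2/15)
line UT meets WF at C = (88/75, -2/75)
T = U + t·(C−U) with t = 5, so UT:TC = 5:-4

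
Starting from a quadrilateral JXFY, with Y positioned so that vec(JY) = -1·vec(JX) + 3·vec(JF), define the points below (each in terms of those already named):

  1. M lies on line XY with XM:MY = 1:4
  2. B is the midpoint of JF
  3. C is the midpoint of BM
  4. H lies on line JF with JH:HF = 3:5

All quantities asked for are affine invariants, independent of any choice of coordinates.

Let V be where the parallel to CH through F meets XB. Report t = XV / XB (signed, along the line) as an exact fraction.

t = 19/13

Set J = (0, 0), X = (1, 0), F = (0, 1), Y = (-1, 3); any affine frame gives the same invariant.
1. M lies on line XY with XM:MY = 1:4 ⇒ M = (3/5, 3/5)
2. B is the midpoint of JF ⇒ B = (0, 1/2)
3. C is the midpoint of BM ⇒ C = (3/10, 11/20)
4. H lies on line JF with JH:HF = 3:5 ⇒ H = (0, 3/8)
through F parallel to CH: direction (-3/10, -7/40); meets XB at V = (-6/13, 19/26)
V = X + t·(B−X) with t = 19/13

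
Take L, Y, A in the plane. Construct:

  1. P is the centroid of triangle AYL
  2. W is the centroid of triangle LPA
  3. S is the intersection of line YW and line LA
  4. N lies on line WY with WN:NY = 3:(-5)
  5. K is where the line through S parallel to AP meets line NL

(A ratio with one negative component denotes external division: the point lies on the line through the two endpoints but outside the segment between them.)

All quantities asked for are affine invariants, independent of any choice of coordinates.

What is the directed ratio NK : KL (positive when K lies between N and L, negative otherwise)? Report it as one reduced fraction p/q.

NK:KL = -11/3

Choose coordinates L = (0, 0), Y = (1, 0), A = (0, 1).
1. P is the centroid of triangle AYL ⇒ P = (1/3, 1/3)
2. W is the centroid of triangle LPA ⇒ W = (1/9, 4/9)
3. S is the intersection of line YW and line LA ⇒ S = (0, 1/2)
4. N lies on line WY with WN:NY = 3:(-5) ⇒ N = (-11/9, 10/9)
5. K is where the line through S parallel to AP meets line NL ⇒ K = (11/24, -5/12)
K = N + t·(L−N) with t = 11/8, so NK:KL = t:(1−t) = 11/8:-3/8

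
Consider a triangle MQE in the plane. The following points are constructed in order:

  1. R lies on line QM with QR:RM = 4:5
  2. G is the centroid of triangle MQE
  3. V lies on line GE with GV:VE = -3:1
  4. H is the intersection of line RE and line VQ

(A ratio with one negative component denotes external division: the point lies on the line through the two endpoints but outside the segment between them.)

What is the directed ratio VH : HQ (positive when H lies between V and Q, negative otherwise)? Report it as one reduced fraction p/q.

VH:HQ = -1/24

Set M = (0, 0), Q = (1, 0), E = (0, 1); any affine frame gives the same invariant.
1. R lies on line QM with QR:RM = 4:5 ⇒ R = (5/9, 0)
2. G is the centroid of triangle MQE ⇒ G = (1/3, 1/3)
3. V lies on line GE with GV:VE = -3:1 ⇒ V = (-1/6, 4/3)
4. H is the intersection of line RE and line VQ ⇒ H = (-5/23, 32/23)
H = V + t·(Q−V) with t = -1/23, so VH:HQ = t:(1−t) = -1/23:24/23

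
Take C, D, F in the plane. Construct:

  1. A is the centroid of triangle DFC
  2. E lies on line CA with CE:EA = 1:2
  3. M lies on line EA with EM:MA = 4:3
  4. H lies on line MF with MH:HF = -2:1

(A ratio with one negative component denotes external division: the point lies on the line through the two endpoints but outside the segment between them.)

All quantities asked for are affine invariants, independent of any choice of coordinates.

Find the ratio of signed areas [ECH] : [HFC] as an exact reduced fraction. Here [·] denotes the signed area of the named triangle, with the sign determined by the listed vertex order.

Choose coordinates C = (0, 0), D = (1, 0), F = (0, 1).
1. A is the centroid of triangle DFC ⇒ A = (1/3, 1/3)
2. E lies on line CA with CE:EA = 1:2 ⇒ E = (1/9, 1/9)
3. M lies on line EA with EM:MA = 4:3 ⇒ M = (5/21, 5/21)
4. H lies on line MF with MH:HF = -2:1 ⇒ H = (-5/21, 37/21)
2·[ECH] = -2/9, 2·[HFC] = -5/21
[ECH]:[HFC] = -2/9:-5/21 = 14/15

[ECH]:[HFC] = 14/15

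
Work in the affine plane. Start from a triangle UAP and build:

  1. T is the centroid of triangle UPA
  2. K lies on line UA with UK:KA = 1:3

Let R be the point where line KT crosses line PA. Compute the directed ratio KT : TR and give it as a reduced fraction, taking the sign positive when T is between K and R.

KT:TR = 5/4

Assign U = (0, 0), A = (1, 0), P = (0, 1) — the answer is frame-independent, so this choice is without loss of generality.
1. T is the centroid of triangle UPA ⇒ T = (1/3, 1/3)
2. K lies on line UA with UK:KA = 1:3 ⇒ K = (1/4, 0)
line KT meets PA at R = (2/5, 3/5)
T = K + t·(R−K) with t = 5/9, so KT:TR = 5/9:4/9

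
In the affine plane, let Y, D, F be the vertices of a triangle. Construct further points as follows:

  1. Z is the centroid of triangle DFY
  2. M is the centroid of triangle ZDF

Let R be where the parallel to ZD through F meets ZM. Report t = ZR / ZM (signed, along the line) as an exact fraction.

Work in coordinates with Y = (0, 0), D = (1, 0), F = (0, 1).
1. Z is the centroid of triangle DFY ⇒ Z = (1/3, 1/3)
2. M is the centroid of triangle ZDF ⇒ M = (4/9, 4/9)
through F parallel to ZD: direction (2/3, -1/3); meets ZM at R = (2/3, 2/3)
R = Z + t·(M−Z) with t = 3

t = 3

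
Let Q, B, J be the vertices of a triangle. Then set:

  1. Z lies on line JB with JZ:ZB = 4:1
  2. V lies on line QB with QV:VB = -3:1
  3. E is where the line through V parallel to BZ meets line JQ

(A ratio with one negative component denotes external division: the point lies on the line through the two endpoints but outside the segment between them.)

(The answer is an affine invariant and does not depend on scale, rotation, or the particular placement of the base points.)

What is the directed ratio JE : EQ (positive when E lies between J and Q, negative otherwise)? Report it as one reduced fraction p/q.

Set Q = (0, 0), B = (1, 0), J = (0, 1); any affine frame gives the same invariant.
1. Z lies on line JB with JZ:ZB = 4:1 ⇒ Z = (4/5, 1/5)
2. V lies on line QB with QV:VB = -3:1 ⇒ V = (3/2, 0)
3. E is where the line through V parallel to BZ meets line JQ ⇒ E = (0, 3/2)
E = J + t·(Q−J) with t = -1/2, so JE:EQ = t:(1−t) = -1/2:3/2

JE:EQ = -1/3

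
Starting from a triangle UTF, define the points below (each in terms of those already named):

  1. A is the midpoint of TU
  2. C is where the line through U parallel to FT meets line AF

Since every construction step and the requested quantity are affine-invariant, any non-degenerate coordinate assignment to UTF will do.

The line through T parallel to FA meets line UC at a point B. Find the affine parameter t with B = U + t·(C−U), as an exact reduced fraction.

t = 2

Set U = (0, 0), T = (1, 0), F = (0, 1); any affine frame gives the same invariant.
1. A is the midpoint of TU ⇒ A = (1/2, 0)
2. C is where the line through U parallel to FT meets line AF ⇒ C = (1, -1)
through T parallel to FA: direction (1/2, -1); meets UC at B = (2, -2)
B = U + t·(C−U) with t = 2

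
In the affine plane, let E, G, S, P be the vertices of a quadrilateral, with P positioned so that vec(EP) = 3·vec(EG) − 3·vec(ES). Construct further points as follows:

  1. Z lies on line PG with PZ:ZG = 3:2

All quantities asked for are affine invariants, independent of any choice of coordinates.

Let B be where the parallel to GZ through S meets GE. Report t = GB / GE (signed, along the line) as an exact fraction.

t = 1/3

Work in coordinates with E = (0, 0), G = (1, 0), S = (0, 1), P = (3, -3).
1. Z lies on line PG with PZ:ZG = 3:2 ⇒ Z = (9/5, -6/5)
through S parallel to GZ: direction (4/5, -6/5); meets GE at B = (2/3, 0)
B = G + t·(E−G) with t = 1/3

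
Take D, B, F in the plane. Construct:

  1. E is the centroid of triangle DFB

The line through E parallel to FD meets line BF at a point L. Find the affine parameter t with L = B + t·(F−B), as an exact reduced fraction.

t = 2/3

Work in coordinates with D = (0, 0), B = (1, 0), F = (0, 1).
1. E is the centroid of triangle DFB ⇒ E = (1/3, 1/3)
through E parallel to FD: direction (0, -1); meets BF at L = (1/3, 2/3)
L = B + t·(F−B) with t = 2/3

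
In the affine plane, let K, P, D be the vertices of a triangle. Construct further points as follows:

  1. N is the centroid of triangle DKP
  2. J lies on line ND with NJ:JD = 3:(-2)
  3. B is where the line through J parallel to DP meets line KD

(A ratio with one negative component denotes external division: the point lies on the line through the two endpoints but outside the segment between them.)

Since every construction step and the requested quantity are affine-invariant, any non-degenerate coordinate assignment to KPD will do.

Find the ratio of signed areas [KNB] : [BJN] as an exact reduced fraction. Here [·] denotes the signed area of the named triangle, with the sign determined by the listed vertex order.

[KNB]:[BJN] = 5/6

Set K = (0, 0), P = (1, 0), D = (0, 1); any affine frame gives the same invariant.
1. N is the centroid of triangle DKP ⇒ N = (1/3, 1/3)
2. J lies on line ND with NJ:JD = 3:(-2) ⇒ J = (-2/3, 7/3)
3. B is where the line through J parallel to DP meets line KD ⇒ B = (0, 5/3)
2·[KNB] = 5/9, 2·[BJN] = 2/3
[KNB]:[BJN] = 5/9:2/3 = 5/6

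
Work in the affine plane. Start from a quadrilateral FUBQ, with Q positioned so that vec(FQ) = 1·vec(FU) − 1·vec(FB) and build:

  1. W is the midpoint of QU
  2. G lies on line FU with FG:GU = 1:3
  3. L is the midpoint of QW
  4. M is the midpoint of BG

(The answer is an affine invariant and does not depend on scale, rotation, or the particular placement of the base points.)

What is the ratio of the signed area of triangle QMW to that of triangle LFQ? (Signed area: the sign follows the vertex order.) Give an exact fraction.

Work in coordinates with F = (0, 0), U = (1, 0), B = (0, 1), Q = (1, -1).
1. W is the midpoint of QU ⇒ W = (1, -1/2)
2. G lies on line FU with FG:GU = 1:3 ⇒ G = (1/4, 0)
3. L is the midpoint of QW ⇒ L = (1, -3/4)
4. M is the midpoint of BG ⇒ M = (1/8, 1/2)
2·[QMW] = -7/16, 2·[LFQ] = 1/4
[QMW]:[LFQ] = -7/16:1/4 = -7/4

[QMW]:[LFQ] = -7/4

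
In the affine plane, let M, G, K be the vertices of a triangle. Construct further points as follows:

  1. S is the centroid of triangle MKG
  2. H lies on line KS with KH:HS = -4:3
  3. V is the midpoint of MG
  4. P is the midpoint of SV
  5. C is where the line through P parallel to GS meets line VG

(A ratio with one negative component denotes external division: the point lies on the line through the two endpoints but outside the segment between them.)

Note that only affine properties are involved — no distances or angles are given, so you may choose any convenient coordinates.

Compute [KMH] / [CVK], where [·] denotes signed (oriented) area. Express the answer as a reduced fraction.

[KMH]:[CVK] = -16/3

Set M = (0, 0), G = (1, 0), K = (0, 1); any affine frame gives the same invariant.
1. S is the centroid of triangle MKG ⇒ S = (1/3, 1/3)
2. H lies on line KS with KH:HS = -4:3 ⇒ H = (4/3, -5/3)
3. V is the midpoint of MG ⇒ V = (1/2, 0)
4. P is the midpoint of SV ⇒ P = (5/12, 1/6)
5. C is where the line through P parallel to GS meets line VG ⇒ C = (3/4, 0)
2·[KMH] = 4/3, 2·[CVK] = -1/4
[KMH]:[CVK] = 4/3:-1/4 = -16/3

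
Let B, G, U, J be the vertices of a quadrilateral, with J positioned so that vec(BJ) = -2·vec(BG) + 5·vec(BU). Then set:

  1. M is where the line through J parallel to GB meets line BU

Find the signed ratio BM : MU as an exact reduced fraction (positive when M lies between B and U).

Set B = (0, 0), G = (1, 0), U = (0, 1), J = (-2, 5); any affine frame gives the same invariant.
1. M is where the line through J parallel to GB meets line BU ⇒ M = (0, 5)
M = B + t·(U−B) with t = 5, so BM:MU = t:(1−t) = 5:-4

BM:MU = -5/4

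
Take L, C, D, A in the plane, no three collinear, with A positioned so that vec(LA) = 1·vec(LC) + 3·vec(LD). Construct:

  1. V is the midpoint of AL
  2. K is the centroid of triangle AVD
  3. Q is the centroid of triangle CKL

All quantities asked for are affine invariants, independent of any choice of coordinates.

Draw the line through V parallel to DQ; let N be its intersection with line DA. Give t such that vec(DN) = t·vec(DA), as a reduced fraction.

t = 8/25

Assign L = (0, 0), C = (1, 0), D = (0, 1), A = (1, 3) — the answer is frame-independent, so this choice is without loss of generality.
1. V is the midpoint of AL ⇒ V = (1/2, 3/2)
2. K is the centroid of triangle AVD ⇒ K = (1/2, 11/6)
3. Q is the centroid of triangle CKL ⇒ Q = (1/2, 11/18)
through V parallel to DQ: direction (1/2, -7/18); meets DA at N = (8/25, 41/25)
N = D + t·(A−D) with t = 8/25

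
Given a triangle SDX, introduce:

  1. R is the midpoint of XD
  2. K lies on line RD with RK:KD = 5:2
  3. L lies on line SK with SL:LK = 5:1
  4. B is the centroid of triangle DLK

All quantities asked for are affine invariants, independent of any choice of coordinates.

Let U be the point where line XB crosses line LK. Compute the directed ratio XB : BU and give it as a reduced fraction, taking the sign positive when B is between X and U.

XB:BU = -19

Choose coordinates S = (0, 0), D = (1, 0), X = (0, 1).
1. R is the midpoint of XD ⇒ R = (1/2, 1/2)
2. K lies on line RD with RK:KD = 5:2 ⇒ K = (6/7, 1/7)
3. L lies on line SK with SL:LK = 5:1 ⇒ L = (5/7, 5/42)
4. B is the centroid of triangle DLK ⇒ B = (6/7, 11/126)
line XB meets LK at U = (108/133, 18/133)
B = X + t·(U−X) with t = 19/18, so XB:BU = 19/18:-1/18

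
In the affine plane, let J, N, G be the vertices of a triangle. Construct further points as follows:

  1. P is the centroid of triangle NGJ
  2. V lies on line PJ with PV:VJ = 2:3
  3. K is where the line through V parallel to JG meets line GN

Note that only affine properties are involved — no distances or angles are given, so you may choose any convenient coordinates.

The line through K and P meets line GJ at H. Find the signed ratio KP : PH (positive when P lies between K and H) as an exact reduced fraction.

Set J = (0, 0), N = (1, 0), G = (0, 1); any affine frame gives the same invariant.
1. P is the centroid of triangle NGJ ⇒ P = (1/3, 1/3)
2. V lies on line PJ with PV:VJ = 2:3 ⇒ V = (1/5, 1/5)
3. K is where the line through V parallel to JG meets line GN ⇒ K = (1/5, 4/5)
line KP meets GJ at H = (0, 3/2)
P = K + t·(H−K) with t = -2/3, so KP:PH = -2/3:5/3

KP:PH = -2/5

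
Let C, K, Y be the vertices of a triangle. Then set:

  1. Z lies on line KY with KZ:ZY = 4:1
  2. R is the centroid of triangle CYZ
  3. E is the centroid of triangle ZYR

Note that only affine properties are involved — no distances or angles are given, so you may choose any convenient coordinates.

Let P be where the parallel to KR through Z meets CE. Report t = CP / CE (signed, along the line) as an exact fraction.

t = 13/12

Set C = (0, 0), K = (1, 0), Y = (0, 1); any affine frame gives the same invariant.
1. Z lies on line KY with KZ:ZY = 4:1 ⇒ Z = (1/5, 4/5)
2. R is the centroid of triangle CYZ ⇒ R = (1/15, 3/5)
3. E is the centroid of triangle ZYR ⇒ E = (4/45, 4/5)
through Z parallel to KR: direction (-14/15, 3/5); meets CE at P = (13/135, 13/15)
P = C + t·(E−C) with t = 13/12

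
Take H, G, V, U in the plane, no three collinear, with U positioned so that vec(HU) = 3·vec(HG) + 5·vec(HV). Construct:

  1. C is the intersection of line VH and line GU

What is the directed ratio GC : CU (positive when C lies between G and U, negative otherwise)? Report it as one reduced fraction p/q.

Set H = (0, 0), G = (1, 0), V = (0, 1), U = (3, 5); any affine frame gives the same invariant.
1. C is the intersection of line VH and line GU ⇒ C = (0, -5/2)
C = G + t·(U−G) with t = -1/2, so GC:CU = t:(1−t) = -1/2:3/2

GC:CU = -1/3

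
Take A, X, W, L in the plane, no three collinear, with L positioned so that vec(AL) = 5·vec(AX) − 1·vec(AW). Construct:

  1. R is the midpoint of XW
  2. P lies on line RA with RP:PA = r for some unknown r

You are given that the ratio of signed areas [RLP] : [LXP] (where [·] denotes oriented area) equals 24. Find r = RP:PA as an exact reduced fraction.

r = 4/3

Choose coordinates A = (0, 0), X = (1, 0), W = (0, 1), L = (5, -1).
1. R is the midpoint of XW ⇒ R = (1/2, 1/2)
2. With RP:PA = r, write λ = r/(r+1) so P = R + λ·(A−R); P is affine-linear in λ
Every point depending on P is an affine combination of P and λ-independent points, so each such coordinate is linear in λ; the λ² term in each signed area is a multiple of (A−R)×(A−R) = 0, so 2·[RLP] and 2·[LXP] are each linear in λ. Evaluating at λ=0 and λ=1:
  2·[RLP] = -3·λ,   2·[LXP] = 5/2·λ − 3/2
So [RLP]:[LXP] = (-3·λ) / (5/2·λ − 3/2). Setting this equal to 24:
  -3·λ = 24·(5/2·λ − 3/2)  ⇒  λ = 4/7
Then r = λ/(1−λ) = (4/7)/(3/7) = 4/3. Check: with r = 4/3, P = (3/14, 3/14) and [RLP]:[LXP] = 24 as required.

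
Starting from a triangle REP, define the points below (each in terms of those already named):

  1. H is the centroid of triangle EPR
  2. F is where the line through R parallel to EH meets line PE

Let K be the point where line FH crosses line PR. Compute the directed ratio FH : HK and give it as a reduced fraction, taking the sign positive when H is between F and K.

FH:HK = 5

Set R = (0, 0), E = (1, 0), P = (0, 1); any affine frame gives the same invariant.
1. H is the centroid of triangle EPR ⇒ H = (1/3, 1/3)
2. F is where the line through R parallel to EH meets line PE ⇒ F = (2, -1)
line FH meets PR at K = (0, 3/5)
H = F + t·(K−F) with t = 5/6, so FH:HK = 5/6:1/6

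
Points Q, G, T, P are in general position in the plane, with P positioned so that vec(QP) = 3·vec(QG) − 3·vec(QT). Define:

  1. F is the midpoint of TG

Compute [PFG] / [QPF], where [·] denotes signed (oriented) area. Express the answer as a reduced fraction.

[PFG]:[QPF] = -1/6

Choose coordinates Q = (0, 0), G = (1, 0), T = (0, 1), P = (3, -3).
1. F is the midpoint of TG ⇒ F = (1/2, 1/2)
2·[PFG] = -1/2, 2·[QPF] = 3
[PFG]:[QPF] = -1/2:3 = -1/6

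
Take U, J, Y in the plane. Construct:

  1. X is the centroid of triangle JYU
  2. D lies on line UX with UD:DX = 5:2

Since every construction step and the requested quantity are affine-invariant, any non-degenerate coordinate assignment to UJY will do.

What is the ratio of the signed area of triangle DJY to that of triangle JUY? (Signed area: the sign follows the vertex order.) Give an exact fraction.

[DJY]:[JUY] = -11/21

Assign U = (0, 0), J = (1, 0), Y = (0, 1) — the answer is frame-independent, so this choice is without loss of generality.
1. X is the centroid of triangle JYU ⇒ X = (1/3, 1/3)
2. D lies on line UX with UD:DX = 5:2 ⇒ D = (5/21, 5/21)
2·[DJY] = 11/21, 2·[JUY] = -1
[DJY]:[JUY] = 11/21:-1 = -11/21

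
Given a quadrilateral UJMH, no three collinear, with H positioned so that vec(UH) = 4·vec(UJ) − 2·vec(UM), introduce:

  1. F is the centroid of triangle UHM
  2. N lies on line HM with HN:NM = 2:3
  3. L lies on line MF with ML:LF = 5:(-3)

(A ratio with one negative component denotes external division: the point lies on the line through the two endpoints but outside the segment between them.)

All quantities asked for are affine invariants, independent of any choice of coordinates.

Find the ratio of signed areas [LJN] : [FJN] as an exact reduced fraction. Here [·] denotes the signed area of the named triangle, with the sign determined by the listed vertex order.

Assign U = (0, 0), J = (1, 0), M = (0, 1), H = (4, -2) — the answer is frame-independent, so this choice is without loss of generality.
1. F is the centroid of triangle UHM ⇒ F = (4/3, -1/3)
2. N lies on line HM with HN:NM = 2:3 ⇒ N = (12/5, -4/5)
3. L lies on line MF with ML:LF = 5:(-3) ⇒ L = (10/3, -7/3)
2·[LJN] = -7/5, 2·[FJN] = -1/5
[LJN]:[FJN] = -7/5:-1/5 = 7

[LJN]:[FJN] = 7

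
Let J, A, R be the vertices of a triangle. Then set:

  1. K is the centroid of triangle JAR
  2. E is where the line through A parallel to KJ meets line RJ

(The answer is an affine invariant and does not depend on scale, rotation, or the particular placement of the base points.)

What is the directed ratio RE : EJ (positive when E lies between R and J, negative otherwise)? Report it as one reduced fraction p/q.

Set J = (0, 0), A = (1, 0), R = (0, 1); any affine frame gives the same invariant.
1. K is the centroid of triangle JAR ⇒ K = (1/3, 1/3)
2. E is where the line through A parallel to KJ meets line RJ ⇒ E = (0, -1)
E = R + t·(J−R) with t = 2, so RE:EJ = t:(1−t) = 2:-1

RE:EJ = -2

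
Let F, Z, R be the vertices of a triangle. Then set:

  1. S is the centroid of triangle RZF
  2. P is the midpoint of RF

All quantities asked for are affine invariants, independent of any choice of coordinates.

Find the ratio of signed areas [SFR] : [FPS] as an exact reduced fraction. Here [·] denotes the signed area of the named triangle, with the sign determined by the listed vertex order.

Work in coordinates with F = (0, 0), Z = (1, 0), R = (0, 1).
1. S is the centroid of triangle RZF ⇒ S = (1/3, 1/3)
2. P is the midpoint of RF ⇒ P = (0, 1/2)
2·[SFR] = -1/3, 2·[FPS] = -1/6
[SFR]:[FPS] = -1/3:-1/6 = 2

[SFR]:[FPS] = 2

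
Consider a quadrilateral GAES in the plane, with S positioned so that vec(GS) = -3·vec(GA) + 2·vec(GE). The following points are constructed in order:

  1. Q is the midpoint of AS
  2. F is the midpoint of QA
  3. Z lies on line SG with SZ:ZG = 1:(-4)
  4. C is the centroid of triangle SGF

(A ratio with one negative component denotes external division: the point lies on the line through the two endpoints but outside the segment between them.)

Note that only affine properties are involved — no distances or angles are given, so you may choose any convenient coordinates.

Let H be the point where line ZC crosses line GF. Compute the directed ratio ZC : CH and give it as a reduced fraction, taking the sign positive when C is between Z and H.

ZC:CH = 3

Set G = (0, 0), A = (1, 0), E = (0, 1), S = (-3, 2); any affine frame gives the same invariant.
1. Q is the midpoint of AS ⇒ Q = (-1, 1)
2. F is the midpoint of QA ⇒ F = (0, 1/2)
3. Z lies on line SG with SZ:ZG = 1:(-4) ⇒ Z = (-4, 8/3)
4. C is the centroid of triangle SGF ⇒ C = (-1, 5/6)
line ZC meets GF at H = (0, 2/9)
C = Z + t·(H−Z) with t = 3/4, so ZC:CH = 3/4:1/4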